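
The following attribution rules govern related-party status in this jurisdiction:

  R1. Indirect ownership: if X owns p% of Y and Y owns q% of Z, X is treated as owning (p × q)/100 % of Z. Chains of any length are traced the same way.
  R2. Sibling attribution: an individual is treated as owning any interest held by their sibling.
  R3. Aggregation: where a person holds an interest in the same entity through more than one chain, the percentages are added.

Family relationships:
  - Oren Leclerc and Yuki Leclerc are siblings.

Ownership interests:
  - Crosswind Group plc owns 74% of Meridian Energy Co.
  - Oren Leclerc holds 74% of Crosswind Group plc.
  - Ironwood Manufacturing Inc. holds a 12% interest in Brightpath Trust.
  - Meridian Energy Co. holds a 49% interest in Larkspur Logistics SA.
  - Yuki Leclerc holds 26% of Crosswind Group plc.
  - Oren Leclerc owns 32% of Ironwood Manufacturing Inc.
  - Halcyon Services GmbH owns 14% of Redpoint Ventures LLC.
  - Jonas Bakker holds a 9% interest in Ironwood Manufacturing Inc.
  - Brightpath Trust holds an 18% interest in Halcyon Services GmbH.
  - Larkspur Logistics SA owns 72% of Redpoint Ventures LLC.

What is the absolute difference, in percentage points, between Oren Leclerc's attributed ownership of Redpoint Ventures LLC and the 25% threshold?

By sibling attribution (R2), Oren Leclerc is treated as also owning Yuki Leclerc's interest in Crosswind Group plc, giving 74% + 26% = 100%.
Chain via Ironwood Manufacturing Inc. → Brightpath Trust → Halcyon Services GmbH (R1): 32% × 12% × 18% × 14% = 0.096768% of Redpoint Ventures LLC.
Chain via Crosswind Group plc → Meridian Energy Co. → Larkspur Logistics SA (R1): 100% × 74% × 49% × 72% = 26.1072% of Redpoint Ventures LLC.
Aggregating (R3): 0.096768% + 26.1072% = 26.203968%.
26.203968% exceeds the 25% threshold by 1.203968 percentage points.

1.203968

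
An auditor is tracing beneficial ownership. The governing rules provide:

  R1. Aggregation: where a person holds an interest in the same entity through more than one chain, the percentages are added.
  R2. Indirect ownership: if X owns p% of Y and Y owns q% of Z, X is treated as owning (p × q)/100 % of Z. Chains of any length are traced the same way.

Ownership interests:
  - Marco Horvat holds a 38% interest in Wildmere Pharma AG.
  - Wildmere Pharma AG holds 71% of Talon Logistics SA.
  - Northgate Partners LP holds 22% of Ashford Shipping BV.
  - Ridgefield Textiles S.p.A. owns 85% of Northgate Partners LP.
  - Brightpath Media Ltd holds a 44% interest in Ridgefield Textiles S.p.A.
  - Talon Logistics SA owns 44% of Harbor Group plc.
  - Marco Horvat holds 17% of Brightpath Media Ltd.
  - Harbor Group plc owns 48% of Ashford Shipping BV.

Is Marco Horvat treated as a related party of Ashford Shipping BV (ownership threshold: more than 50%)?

No

Chain via Brightpath Media Ltd → Ridgefield Textiles S.p.A. → Northgate Partners LP (R2): 17% × 44% × 85% × 22% = 1.39876% of Ashford Shipping BV.
Chain via Wildmere Pharma AG → Talon Logistics SA → Harbor Group plc (R2): 38% × 71% × 44% × 48% = 5.698176% of Ashford Shipping BV.
Aggregating (R1): 1.39876% + 5.698176% = 7.096936%.
7.096936% does not exceed the 50% threshold, so Marco is not a related party to Ashford Shipping BV.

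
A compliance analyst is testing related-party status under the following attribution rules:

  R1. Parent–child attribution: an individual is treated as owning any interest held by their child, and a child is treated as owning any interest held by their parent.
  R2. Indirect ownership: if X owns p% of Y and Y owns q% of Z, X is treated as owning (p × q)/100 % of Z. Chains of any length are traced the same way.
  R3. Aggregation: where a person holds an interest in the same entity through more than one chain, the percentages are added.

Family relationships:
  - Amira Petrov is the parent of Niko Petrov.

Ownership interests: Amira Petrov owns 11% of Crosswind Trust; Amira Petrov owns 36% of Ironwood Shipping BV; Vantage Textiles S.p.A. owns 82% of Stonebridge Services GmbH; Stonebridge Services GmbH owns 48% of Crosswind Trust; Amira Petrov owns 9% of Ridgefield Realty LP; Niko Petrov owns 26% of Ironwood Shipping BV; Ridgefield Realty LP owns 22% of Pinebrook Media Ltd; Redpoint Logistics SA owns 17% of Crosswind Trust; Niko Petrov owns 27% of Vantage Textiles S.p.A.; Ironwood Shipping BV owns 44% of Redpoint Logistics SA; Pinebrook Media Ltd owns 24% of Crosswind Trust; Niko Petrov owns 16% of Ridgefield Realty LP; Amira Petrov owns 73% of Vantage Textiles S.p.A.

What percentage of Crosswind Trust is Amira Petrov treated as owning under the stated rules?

By parent–child attribution (R1), Amira Petrov is treated as also owning Niko Petrov's interest in Ironwood Shipping BV, giving 36% + 26% = 62%.
By parent–child attribution (R1), Amira Petrov is treated as also owning Niko Petrov's interest in Vantage Textiles S.p.A, giving 73% + 27% = 100%.
By parent–child attribution (R1), Amira Petrov is treated as also owning Niko Petrov's interest in Ridgefield Realty LP, giving 9% + 16% = 25%.
Chain via Ironwood Shipping BV → Redpoint Logistics SA (R2): 62% × 44% × 17% = 4.6376% of Crosswind Trust.
Chain via Vantage Textiles S.p.A. → Stonebridge Services GmbH (R2): 100% × 82% × 48% = 39.36% of Crosswind Trust.
Chain via Ridgefield Realty LP → Pinebrook Media Ltd (R2): 25% × 22% × 24% = 1.32% of Crosswind Trust.
Direct interest in Crosswind Trust: 11%.
Aggregating (R3): 4.6376% + 39.36% + 1.32% + 11% = 56.3176%.

56.3176%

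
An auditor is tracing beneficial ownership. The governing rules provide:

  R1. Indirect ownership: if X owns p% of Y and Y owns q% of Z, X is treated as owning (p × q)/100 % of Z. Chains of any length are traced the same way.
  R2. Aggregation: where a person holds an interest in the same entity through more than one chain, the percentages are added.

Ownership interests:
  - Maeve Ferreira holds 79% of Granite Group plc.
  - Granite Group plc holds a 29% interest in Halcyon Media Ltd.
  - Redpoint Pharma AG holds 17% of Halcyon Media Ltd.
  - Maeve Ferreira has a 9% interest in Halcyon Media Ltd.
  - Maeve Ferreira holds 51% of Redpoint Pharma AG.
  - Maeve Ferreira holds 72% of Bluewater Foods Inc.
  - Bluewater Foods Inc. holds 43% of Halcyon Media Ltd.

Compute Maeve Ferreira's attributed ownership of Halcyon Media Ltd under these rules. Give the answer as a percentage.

Chain via Redpoint Pharma AG (R1): 51% × 17% = 8.67% of Halcyon Media Ltd.
Chain via Granite Group plc (R1): 79% × 29% = 22.91% of Halcyon Media Ltd.
Chain via Bluewater Foods Inc. (R1): 72% × 43% = 30.96% of Halcyon Media Ltd.
Direct interest in Halcyon Media Ltd: 9%.
Aggregating (R2): 8.67% + 22.91% + 30.96% + 9% = 71.54%.

71.54%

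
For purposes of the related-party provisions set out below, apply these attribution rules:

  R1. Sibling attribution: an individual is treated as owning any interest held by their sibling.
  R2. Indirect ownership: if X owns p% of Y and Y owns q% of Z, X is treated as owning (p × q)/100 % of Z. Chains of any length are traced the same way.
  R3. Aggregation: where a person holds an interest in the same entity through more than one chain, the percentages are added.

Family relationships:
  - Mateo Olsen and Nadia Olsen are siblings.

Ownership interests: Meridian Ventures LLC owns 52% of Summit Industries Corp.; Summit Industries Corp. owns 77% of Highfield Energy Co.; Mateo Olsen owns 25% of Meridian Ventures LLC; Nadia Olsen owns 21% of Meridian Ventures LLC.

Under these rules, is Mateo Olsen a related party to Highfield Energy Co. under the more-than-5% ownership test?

Yes

By sibling attribution (R1), Mateo Olsen is treated as also owning Nadia Olsen's interest in Meridian Ventures LLC, giving 25% + 21% = 46%.
Chain via Meridian Ventures LLC → Summit Industries Corp. (R2): 46% × 52% × 77% = 18.4184% of Highfield Energy Co.
18.4184% exceeds the 5% threshold, so Mateo is a related party to Highfield Energy Co.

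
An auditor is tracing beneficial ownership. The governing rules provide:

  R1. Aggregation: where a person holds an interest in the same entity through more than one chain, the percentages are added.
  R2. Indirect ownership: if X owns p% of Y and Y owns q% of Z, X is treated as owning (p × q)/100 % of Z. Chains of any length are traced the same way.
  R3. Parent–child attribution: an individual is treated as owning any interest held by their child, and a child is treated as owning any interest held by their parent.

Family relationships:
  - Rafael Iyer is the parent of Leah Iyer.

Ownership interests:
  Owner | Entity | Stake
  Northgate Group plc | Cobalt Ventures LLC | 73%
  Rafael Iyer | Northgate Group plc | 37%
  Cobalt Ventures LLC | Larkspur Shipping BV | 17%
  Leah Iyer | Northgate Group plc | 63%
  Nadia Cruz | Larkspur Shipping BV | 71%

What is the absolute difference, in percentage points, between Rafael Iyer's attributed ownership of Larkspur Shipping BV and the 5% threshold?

By parent–child attribution (R3), Rafael Iyer is treated as also owning Leah Iyer's interest in Northgate Group plc, giving 37% + 63% = 100%.
Chain via Northgate Group plc → Cobalt Ventures LLC (R2): 100% × 73% × 17% = 12.41% of Larkspur Shipping BV.
12.41% exceeds the 5% threshold by 7.41 percentage points.

7.41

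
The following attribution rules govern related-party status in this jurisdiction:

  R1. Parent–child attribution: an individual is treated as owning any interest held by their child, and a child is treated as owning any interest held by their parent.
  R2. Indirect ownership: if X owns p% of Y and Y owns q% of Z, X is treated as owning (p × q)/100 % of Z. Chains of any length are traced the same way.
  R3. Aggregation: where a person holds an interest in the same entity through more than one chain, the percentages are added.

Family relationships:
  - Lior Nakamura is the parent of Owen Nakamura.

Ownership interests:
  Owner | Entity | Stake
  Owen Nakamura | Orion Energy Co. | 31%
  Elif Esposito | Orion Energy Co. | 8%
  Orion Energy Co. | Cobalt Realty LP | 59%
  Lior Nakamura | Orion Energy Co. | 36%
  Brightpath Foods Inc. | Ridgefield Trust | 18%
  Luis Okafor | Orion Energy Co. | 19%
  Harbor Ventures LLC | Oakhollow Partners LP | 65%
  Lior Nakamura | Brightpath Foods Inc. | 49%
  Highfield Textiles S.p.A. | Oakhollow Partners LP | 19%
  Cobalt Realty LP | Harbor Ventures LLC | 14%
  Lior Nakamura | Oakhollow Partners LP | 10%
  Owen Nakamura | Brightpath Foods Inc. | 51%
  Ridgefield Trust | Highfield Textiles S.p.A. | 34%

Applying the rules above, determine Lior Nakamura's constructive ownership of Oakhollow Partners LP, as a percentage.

14.76003%

By parent–child attribution (R1), Lior Nakamura is treated as also owning Owen Nakamura's interest in Orion Energy Co, giving 36% + 31% = 67%.
By parent–child attribution (R1), Lior Nakamura is treated as also owning Owen Nakamura's interest in Brightpath Foods Inc, giving 49% + 51% = 100%.
Chain via Orion Energy Co. → Cobalt Realty LP → Harbor Ventures LLC (R2): 67% × 59% × 14% × 65% = 3.59723% of Oakhollow Partners LP.
Chain via Brightpath Foods Inc. → Ridgefield Trust → Highfield Textiles S.p.A. (R2): 100% × 18% × 34% × 19% = 1.1628% of Oakhollow Partners LP.
Direct interest in Oakhollow Partners LP: 10%.
Aggregating (R3): 3.59723% + 1.1628% + 10% = 14.76003%.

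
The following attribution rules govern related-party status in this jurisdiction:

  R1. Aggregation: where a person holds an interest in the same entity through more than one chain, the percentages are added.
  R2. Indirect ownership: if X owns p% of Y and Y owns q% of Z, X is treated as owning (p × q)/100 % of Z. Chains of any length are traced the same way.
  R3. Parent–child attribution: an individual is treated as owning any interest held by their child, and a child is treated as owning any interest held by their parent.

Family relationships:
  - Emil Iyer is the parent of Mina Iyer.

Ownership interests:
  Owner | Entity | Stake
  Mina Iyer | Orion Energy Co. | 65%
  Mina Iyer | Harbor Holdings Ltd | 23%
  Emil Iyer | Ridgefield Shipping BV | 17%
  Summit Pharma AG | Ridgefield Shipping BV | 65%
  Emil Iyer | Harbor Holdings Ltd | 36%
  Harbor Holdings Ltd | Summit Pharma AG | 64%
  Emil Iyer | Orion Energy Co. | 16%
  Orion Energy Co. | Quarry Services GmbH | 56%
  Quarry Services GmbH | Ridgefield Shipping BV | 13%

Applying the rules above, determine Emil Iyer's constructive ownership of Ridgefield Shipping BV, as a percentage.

47.4408%

By parent–child attribution (R3), Emil Iyer is treated as also owning Mina Iyer's interest in Orion Energy Co, giving 16% + 65% = 81%.
By parent–child attribution (R3), Emil Iyer is treated as also owning Mina Iyer's interest in Harbor Holdings Ltd, giving 36% + 23% = 59%.
Chain via Orion Energy Co. → Quarry Services GmbH (R2): 81% × 56% × 13% = 5.8968% of Ridgefield Shipping BV.
Chain via Harbor Holdings Ltd → Summit Pharma AG (R2): 59% × 64% × 65% = 24.544% of Ridgefield Shipping BV.
Direct interest in Ridgefield Shipping BV: 17%.
Aggregating (R1): 5.8968% + 24.544% + 17% = 47.4408%.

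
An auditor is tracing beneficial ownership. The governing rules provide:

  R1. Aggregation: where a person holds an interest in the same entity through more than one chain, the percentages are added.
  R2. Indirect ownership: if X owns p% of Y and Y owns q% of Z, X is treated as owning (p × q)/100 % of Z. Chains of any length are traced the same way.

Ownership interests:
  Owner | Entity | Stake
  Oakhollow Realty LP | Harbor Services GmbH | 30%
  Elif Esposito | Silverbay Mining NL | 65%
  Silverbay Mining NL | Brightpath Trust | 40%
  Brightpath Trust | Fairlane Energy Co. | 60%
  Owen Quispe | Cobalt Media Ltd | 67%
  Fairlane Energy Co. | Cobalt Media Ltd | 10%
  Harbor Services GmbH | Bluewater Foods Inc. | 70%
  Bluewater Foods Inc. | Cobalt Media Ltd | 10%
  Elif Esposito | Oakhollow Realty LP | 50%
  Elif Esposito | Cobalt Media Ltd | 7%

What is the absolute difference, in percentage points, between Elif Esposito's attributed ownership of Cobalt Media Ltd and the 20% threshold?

10.39

Chain via Oakhollow Realty LP → Harbor Services GmbH → Bluewater Foods Inc. (R2): 50% × 30% × 70% × 10% = 1.05% of Cobalt Media Ltd.
Chain via Silverbay Mining NL → Brightpath Trust → Fairlane Energy Co. (R2): 65% × 40% × 60% × 10% = 1.56% of Cobalt Media Ltd.
Direct interest in Cobalt Media Ltd: 7%.
Aggregating (R1): 1.05% + 1.56% + 7% = 9.61%.
9.61% falls short of the 20% threshold by 10.39 percentage points.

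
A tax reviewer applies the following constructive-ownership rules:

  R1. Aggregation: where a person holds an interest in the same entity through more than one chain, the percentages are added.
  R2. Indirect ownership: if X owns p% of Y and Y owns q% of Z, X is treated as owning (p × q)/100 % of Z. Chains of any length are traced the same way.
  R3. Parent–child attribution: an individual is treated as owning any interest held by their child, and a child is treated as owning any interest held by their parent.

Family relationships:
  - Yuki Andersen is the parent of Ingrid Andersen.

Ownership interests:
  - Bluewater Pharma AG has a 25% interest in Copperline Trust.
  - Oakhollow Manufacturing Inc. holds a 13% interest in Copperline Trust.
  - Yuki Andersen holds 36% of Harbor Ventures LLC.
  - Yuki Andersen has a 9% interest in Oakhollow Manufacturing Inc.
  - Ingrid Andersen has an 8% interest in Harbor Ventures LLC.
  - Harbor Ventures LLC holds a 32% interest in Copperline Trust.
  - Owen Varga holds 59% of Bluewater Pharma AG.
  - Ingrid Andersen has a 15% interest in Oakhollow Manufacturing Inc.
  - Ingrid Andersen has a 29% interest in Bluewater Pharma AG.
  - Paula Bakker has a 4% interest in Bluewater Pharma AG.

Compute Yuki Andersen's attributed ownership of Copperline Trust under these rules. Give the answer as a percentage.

By parent–child attribution (R3), Yuki Andersen is treated as also owning Ingrid Andersen's interest in Oakhollow Manufacturing Inc, giving 9% + 15% = 24%.
By parent–child attribution (R3), Yuki Andersen is treated as also owning Ingrid Andersen's interest in Harbor Ventures LLC, giving 36% + 8% = 44%.
By parent–child attribution (R3), Yuki Andersen is treated as owning Ingrid Andersen's 29% interest in Bluewater Pharma AG.
Chain via Oakhollow Manufacturing Inc. (R2): 24% × 13% = 3.12% of Copperline Trust.
Chain via Harbor Ventures LLC (R2): 44% × 32% = 14.08% of Copperline Trust.
Chain via Bluewater Pharma AG (R2): 29% × 25% = 7.25% of Copperline Trust.
Aggregating (R1): 3.12% + 14.08% + 7.25% = 24.45%.

24.45%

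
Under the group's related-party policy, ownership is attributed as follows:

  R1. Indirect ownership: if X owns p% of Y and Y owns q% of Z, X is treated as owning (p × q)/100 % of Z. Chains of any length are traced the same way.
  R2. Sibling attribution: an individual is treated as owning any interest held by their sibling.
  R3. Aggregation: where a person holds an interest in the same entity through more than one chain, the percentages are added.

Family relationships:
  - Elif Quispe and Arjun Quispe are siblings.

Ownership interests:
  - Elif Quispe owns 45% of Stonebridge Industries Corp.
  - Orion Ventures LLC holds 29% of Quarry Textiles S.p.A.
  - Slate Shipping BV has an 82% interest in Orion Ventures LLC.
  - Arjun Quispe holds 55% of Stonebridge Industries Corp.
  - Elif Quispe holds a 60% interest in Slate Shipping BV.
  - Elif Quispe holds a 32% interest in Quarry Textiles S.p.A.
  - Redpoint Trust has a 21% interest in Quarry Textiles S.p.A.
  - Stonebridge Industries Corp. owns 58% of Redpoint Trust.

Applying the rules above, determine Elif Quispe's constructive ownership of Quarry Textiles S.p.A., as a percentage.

58.448%

By sibling attribution (R2), Elif Quispe is treated as also owning Arjun Quispe's interest in Stonebridge Industries Corp, giving 45% + 55% = 100%.
Chain via Slate Shipping BV → Orion Ventures LLC (R1): 60% × 82% × 29% = 14.268% of Quarry Textiles S.p.A.
Chain via Stonebridge Industries Corp. → Redpoint Trust (R1): 100% × 58% × 21% = 12.18% of Quarry Textiles S.p.A.
Direct interest in Quarry Textiles S.p.A: 32%.
Aggregating (R3): 14.268% + 12.18% + 32% = 58.448%.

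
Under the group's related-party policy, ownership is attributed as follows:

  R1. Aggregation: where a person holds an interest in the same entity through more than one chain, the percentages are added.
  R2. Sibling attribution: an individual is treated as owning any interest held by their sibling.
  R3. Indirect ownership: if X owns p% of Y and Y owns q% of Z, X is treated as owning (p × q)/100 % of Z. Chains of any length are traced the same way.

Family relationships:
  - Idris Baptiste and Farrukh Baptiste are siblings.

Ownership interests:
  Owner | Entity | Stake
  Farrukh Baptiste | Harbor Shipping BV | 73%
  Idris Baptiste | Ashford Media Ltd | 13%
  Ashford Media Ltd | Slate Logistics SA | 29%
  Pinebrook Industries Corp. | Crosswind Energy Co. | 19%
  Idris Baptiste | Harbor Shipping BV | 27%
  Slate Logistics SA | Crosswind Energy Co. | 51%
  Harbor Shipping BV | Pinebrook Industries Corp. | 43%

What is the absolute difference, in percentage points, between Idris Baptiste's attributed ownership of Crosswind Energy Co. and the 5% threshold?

By sibling attribution (R2), Idris Baptiste is treated as also owning Farrukh Baptiste's interest in Harbor Shipping BV, giving 27% + 73% = 100%.
Chain via Ashford Media Ltd → Slate Logistics SA (R3): 13% × 29% × 51% = 1.9227% of Crosswind Energy Co.
Chain via Harbor Shipping BV → Pinebrook Industries Corp. (R3): 100% × 43% × 19% = 8.17% of Crosswind Energy Co.
Aggregating (R1): 1.9227% + 8.17% = 10.0927%.
10.0927% exceeds the 5% threshold by 5.0927 percentage points.

5.0927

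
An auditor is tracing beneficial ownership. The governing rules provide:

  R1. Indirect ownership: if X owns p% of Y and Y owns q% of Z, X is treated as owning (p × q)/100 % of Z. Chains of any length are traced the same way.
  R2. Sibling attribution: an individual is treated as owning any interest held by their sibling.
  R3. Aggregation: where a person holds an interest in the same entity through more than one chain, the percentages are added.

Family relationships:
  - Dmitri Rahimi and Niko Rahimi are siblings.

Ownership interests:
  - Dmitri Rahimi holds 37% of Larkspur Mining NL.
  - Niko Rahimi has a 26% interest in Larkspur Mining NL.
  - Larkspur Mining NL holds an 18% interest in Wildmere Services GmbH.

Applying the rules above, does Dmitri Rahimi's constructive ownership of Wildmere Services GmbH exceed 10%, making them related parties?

By sibling attribution (R2), Dmitri Rahimi is treated as also owning Niko Rahimi's interest in Larkspur Mining NL, giving 37% + 26% = 63%.
Chain via Larkspur Mining NL (R1): 63% × 18% = 11.34% of Wildmere Services GmbH.
11.34% exceeds the 10% threshold, so Dmitri is a related party to Wildmere Services GmbH.

Yes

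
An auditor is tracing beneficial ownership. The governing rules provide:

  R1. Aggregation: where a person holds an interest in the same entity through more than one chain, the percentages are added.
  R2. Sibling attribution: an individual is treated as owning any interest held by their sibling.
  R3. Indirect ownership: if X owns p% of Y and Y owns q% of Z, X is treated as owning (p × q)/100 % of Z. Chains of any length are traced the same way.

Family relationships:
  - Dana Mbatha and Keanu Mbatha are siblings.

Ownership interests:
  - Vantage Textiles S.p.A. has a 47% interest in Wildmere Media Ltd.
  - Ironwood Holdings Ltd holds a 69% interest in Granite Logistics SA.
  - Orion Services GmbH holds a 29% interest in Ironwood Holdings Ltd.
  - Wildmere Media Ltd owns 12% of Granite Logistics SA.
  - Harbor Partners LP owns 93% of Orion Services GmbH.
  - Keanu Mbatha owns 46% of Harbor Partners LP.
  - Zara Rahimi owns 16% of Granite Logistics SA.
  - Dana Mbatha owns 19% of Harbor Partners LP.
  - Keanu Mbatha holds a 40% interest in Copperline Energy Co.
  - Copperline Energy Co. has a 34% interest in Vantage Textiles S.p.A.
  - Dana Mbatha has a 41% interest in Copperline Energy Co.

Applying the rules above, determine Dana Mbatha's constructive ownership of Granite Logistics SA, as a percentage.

By sibling attribution (R2), Dana Mbatha is treated as also owning Keanu Mbatha's interest in Harbor Partners LP, giving 19% + 46% = 65%.
By sibling attribution (R2), Dana Mbatha is treated as also owning Keanu Mbatha's interest in Copperline Energy Co, giving 41% + 40% = 81%.
Chain via Harbor Partners LP → Orion Services GmbH → Ironwood Holdings Ltd (R3): 65% × 93% × 29% × 69% = 12.096045% of Granite Logistics SA.
Chain via Copperline Energy Co. → Vantage Textiles S.p.A. → Wildmere Media Ltd (R3): 81% × 34% × 47% × 12% = 1.553256% of Granite Logistics SA.
Aggregating (R1): 12.096045% + 1.553256% = 13.649301%.

13.649301%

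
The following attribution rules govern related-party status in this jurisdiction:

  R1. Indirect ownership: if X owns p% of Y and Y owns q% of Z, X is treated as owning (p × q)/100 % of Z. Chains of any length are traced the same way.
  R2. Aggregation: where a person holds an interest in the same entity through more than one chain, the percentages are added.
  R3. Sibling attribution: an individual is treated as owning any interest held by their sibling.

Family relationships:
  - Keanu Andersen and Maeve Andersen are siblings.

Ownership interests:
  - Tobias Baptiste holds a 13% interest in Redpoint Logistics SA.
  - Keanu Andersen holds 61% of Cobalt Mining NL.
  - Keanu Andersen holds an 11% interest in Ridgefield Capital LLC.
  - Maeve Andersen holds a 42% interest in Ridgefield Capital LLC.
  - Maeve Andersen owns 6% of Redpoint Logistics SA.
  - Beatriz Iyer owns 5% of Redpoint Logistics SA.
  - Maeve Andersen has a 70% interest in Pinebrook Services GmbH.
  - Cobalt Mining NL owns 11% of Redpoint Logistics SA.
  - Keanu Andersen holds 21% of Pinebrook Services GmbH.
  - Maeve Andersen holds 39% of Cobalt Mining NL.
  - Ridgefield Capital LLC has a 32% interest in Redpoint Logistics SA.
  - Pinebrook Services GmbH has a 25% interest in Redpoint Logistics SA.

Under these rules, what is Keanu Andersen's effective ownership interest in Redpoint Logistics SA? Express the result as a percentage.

56.71%

By sibling attribution (R3), Keanu Andersen is treated as also owning Maeve Andersen's interest in Cobalt Mining NL, giving 61% + 39% = 100%.
By sibling attribution (R3), Keanu Andersen is treated as also owning Maeve Andersen's interest in Pinebrook Services GmbH, giving 21% + 70% = 91%.
By sibling attribution (R3), Keanu Andersen is treated as also owning Maeve Andersen's interest in Ridgefield Capital LLC, giving 11% + 42% = 53%.
By sibling attribution (R3), Keanu Andersen is treated as owning Maeve Andersen's 6% interest in Redpoint Logistics SA.
Chain via Cobalt Mining NL (R1): 100% × 11% = 11% of Redpoint Logistics SA.
Chain via Pinebrook Services GmbH (R1): 91% × 25% = 22.75% of Redpoint Logistics SA.
Chain via Ridgefield Capital LLC (R1): 53% × 32% = 16.96% of Redpoint Logistics SA.
Direct interest in Redpoint Logistics SA: 6%.
Aggregating (R2): 11% + 22.75% + 16.96% + 6% = 56.71%.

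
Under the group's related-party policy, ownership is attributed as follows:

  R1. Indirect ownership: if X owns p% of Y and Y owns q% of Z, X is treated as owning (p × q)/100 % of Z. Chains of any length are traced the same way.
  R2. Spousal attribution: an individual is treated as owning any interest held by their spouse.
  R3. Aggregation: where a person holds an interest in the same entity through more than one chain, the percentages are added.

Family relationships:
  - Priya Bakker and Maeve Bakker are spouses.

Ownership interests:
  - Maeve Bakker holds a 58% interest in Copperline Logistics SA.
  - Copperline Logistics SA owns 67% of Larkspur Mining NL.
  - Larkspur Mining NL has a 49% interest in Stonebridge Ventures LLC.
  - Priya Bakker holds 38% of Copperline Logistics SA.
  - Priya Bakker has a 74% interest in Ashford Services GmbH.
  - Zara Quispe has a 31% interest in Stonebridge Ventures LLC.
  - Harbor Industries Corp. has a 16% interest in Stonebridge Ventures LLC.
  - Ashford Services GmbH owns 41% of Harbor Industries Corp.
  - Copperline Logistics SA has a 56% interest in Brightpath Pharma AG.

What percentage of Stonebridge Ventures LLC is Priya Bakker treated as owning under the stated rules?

36.3712%

By spousal attribution (R2), Priya Bakker is treated as also owning Maeve Bakker's interest in Copperline Logistics SA, giving 38% + 58% = 96%.
Chain via Ashford Services GmbH → Harbor Industries Corp. (R1): 74% × 41% × 16% = 4.8544% of Stonebridge Ventures LLC.
Chain via Copperline Logistics SA → Larkspur Mining NL (R1): 96% × 67% × 49% = 31.5168% of Stonebridge Ventures LLC.
Aggregating (R3): 4.8544% + 31.5168% = 36.3712%.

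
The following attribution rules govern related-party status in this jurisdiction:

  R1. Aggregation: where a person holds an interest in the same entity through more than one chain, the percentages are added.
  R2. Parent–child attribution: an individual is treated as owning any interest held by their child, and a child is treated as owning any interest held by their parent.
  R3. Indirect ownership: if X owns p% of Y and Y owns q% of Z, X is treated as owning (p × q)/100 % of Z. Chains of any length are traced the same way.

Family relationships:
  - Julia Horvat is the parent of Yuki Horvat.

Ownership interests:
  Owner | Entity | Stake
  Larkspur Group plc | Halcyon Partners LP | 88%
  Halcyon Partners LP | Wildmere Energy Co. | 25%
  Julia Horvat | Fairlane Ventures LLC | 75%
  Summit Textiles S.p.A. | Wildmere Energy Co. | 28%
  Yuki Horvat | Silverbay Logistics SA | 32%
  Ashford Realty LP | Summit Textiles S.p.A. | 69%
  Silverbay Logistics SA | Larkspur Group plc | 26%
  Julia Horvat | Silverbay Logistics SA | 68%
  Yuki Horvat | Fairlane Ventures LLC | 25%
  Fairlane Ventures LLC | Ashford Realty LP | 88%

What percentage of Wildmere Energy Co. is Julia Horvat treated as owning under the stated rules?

By parent–child attribution (R2), Julia Horvat is treated as also owning Yuki Horvat's interest in Fairlane Ventures LLC, giving 75% + 25% = 100%.
By parent–child attribution (R2), Julia Horvat is treated as also owning Yuki Horvat's interest in Silverbay Logistics SA, giving 68% + 32% = 100%.
Chain via Fairlane Ventures LLC → Ashford Realty LP → Summit Textiles S.p.A. (R3): 100% × 88% × 69% × 28% = 17.0016% of Wildmere Energy Co.
Chain via Silverbay Logistics SA → Larkspur Group plc → Halcyon Partners LP (R3): 100% × 26% × 88% × 25% = 5.72% of Wildmere Energy Co.
Aggregating (R1): 17.0016% + 5.72% = 22.7216%.

22.7216%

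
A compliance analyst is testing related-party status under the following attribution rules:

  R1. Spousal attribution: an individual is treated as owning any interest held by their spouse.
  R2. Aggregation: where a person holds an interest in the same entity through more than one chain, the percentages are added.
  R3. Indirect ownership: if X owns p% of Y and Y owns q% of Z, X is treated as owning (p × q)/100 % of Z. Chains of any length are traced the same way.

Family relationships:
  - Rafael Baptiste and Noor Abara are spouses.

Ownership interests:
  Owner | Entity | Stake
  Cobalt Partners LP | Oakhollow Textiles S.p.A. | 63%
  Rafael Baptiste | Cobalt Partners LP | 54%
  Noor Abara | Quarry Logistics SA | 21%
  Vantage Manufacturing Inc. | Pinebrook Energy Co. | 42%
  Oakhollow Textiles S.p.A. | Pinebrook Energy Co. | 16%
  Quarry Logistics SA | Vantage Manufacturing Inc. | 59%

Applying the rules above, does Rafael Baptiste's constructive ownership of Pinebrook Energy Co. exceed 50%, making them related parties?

No

By spousal attribution (R1), Rafael Baptiste is treated as owning Noor Abara's 21% interest in Quarry Logistics SA.
Chain via Cobalt Partners LP → Oakhollow Textiles S.p.A. (R3): 54% × 63% × 16% = 5.4432% of Pinebrook Energy Co.
Chain via Quarry Logistics SA → Vantage Manufacturing Inc. (R3): 21% × 59% × 42% = 5.2038% of Pinebrook Energy Co.
Aggregating (R2): 5.4432% + 5.2038% = 10.647%.
10.647% does not exceed the 50% threshold, so Rafael is not a related party to Pinebrook Energy Co.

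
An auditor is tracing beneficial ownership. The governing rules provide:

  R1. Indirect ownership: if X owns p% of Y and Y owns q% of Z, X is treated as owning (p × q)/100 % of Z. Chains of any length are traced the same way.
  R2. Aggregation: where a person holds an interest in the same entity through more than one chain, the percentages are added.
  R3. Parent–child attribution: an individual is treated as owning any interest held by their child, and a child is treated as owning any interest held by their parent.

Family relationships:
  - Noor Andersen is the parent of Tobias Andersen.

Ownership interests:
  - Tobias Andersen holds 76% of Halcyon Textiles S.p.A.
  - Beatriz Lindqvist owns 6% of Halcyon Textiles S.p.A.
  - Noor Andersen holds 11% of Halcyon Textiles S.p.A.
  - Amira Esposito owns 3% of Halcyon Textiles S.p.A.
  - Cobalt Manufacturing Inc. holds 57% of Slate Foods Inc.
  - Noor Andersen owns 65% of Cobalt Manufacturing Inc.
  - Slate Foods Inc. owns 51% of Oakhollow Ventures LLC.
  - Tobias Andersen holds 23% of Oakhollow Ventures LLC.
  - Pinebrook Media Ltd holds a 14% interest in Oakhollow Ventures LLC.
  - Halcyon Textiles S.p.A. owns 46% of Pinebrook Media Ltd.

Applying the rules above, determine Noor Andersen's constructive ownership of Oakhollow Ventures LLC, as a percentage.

By parent–child attribution (R3), Noor Andersen is treated as also owning Tobias Andersen's interest in Halcyon Textiles S.p.A, giving 11% + 76% = 87%.
By parent–child attribution (R3), Noor Andersen is treated as owning Tobias Andersen's 23% interest in Oakhollow Ventures LLC.
Chain via Halcyon Textiles S.p.A. → Pinebrook Media Ltd (R1): 87% × 46% × 14% = 5.6028% of Oakhollow Ventures LLC.
Chain via Cobalt Manufacturing Inc. → Slate Foods Inc. (R1): 65% × 57% × 51% = 18.8955% of Oakhollow Ventures LLC.
Direct interest in Oakhollow Ventures LLC: 23%.
Aggregating (R2): 5.6028% + 18.8955% + 23% = 47.4983%.

47.4983%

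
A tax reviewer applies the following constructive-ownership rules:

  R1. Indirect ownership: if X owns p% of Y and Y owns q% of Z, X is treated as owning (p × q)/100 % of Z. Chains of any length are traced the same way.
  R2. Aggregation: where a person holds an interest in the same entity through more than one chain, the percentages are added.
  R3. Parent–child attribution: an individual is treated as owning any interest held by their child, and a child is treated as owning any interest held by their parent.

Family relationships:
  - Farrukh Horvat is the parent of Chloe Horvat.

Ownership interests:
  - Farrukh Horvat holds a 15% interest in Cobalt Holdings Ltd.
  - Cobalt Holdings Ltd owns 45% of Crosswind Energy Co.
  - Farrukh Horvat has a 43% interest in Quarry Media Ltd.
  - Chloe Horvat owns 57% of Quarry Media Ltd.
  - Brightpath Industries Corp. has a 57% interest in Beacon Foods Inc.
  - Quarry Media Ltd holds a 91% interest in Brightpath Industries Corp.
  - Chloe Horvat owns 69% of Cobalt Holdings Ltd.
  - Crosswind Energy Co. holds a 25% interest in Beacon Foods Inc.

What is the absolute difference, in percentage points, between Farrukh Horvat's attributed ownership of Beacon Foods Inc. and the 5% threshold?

56.32

By parent–child attribution (R3), Farrukh Horvat is treated as also owning Chloe Horvat's interest in Cobalt Holdings Ltd, giving 15% + 69% = 84%.
By parent–child attribution (R3), Farrukh Horvat is treated as also owning Chloe Horvat's interest in Quarry Media Ltd, giving 43% + 57% = 100%.
Chain via Cobalt Holdings Ltd → Crosswind Energy Co. (R1): 84% × 45% × 25% = 9.45% of Beacon Foods Inc.
Chain via Quarry Media Ltd → Brightpath Industries Corp. (R1): 100% × 91% × 57% = 51.87% of Beacon Foods Inc.
Aggregating (R2): 9.45% + 51.87% = 61.32%.
61.32% exceeds the 5% threshold by 56.32 percentage points.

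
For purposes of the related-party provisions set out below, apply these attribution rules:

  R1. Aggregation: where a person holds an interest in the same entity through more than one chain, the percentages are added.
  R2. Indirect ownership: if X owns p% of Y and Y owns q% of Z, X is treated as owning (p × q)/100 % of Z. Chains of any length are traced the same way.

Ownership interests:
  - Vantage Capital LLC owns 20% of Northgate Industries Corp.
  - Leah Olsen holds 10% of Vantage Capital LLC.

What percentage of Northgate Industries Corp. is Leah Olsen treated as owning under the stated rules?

Chain via Vantage Capital LLC (R2): 10% × 20% = 2% of Northgate Industries Corp.

2%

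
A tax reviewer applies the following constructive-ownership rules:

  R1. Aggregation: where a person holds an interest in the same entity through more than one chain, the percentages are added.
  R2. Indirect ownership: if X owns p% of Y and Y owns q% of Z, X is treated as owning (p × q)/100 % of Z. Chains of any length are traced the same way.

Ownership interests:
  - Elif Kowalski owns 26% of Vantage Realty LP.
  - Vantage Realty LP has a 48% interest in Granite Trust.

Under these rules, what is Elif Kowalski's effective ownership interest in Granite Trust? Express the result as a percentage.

12.48%

Chain via Vantage Realty LP (R2): 26% × 48% = 12.48% of Granite Trust.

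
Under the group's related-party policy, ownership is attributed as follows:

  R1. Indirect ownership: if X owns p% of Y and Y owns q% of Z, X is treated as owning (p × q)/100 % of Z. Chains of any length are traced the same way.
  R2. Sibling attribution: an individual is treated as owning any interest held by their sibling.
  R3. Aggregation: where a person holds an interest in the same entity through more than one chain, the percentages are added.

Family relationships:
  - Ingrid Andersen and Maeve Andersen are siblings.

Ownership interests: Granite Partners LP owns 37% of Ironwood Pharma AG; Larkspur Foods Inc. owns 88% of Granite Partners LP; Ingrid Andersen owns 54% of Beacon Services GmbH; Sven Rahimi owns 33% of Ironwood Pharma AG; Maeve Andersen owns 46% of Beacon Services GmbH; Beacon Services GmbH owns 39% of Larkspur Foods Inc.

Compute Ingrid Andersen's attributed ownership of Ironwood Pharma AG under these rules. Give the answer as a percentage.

12.6984%

By sibling attribution (R2), Ingrid Andersen is treated as also owning Maeve Andersen's interest in Beacon Services GmbH, giving 54% + 46% = 100%.
Chain via Beacon Services GmbH → Larkspur Foods Inc. → Granite Partners LP (R1): 100% × 39% × 88% × 37% = 12.6984% of Ironwood Pharma AG.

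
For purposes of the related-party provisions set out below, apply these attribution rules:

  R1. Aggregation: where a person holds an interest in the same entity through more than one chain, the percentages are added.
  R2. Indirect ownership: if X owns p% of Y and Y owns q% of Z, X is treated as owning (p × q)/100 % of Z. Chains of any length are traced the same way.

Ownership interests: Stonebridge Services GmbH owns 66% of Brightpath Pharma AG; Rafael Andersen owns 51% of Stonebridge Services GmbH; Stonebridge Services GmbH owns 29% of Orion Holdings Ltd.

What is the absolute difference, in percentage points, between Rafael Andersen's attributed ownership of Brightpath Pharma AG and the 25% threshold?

8.66

Chain via Stonebridge Services GmbH (R2): 51% × 66% = 33.66% of Brightpath Pharma AG.
33.66% exceeds the 25% threshold by 8.66 percentage points.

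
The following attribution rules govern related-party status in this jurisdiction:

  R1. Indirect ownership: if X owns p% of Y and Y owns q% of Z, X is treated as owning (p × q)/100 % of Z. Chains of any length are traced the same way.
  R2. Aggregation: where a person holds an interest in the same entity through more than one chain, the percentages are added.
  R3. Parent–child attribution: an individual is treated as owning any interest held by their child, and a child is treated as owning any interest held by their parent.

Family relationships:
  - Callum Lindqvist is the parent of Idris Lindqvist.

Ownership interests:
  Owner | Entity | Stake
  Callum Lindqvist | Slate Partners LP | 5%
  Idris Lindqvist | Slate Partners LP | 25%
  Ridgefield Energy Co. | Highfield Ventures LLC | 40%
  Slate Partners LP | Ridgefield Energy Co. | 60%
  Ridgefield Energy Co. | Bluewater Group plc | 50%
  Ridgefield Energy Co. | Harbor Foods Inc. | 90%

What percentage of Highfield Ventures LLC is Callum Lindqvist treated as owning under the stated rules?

7.2%

By parent–child attribution (R3), Callum Lindqvist is treated as also owning Idris Lindqvist's interest in Slate Partners LP, giving 5% + 25% = 30%.
Chain via Slate Partners LP → Ridgefield Energy Co. (R1): 30% × 60% × 40% = 7.2% of Highfield Ventures LLC.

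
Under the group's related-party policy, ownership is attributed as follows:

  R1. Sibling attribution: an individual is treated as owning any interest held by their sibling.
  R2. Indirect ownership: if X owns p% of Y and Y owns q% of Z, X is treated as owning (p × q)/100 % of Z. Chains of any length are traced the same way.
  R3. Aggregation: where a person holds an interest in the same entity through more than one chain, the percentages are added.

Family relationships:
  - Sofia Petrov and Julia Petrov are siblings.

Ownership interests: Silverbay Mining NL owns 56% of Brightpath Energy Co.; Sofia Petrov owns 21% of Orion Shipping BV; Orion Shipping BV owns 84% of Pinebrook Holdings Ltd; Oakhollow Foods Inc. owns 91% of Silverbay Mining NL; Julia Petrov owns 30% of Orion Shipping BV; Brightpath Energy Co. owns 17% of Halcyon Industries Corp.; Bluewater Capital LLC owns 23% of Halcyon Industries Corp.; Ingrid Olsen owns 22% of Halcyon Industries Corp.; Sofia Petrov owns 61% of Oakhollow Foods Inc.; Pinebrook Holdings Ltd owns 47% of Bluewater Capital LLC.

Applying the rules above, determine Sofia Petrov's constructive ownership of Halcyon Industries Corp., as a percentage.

By sibling attribution (R1), Sofia Petrov is treated as also owning Julia Petrov's interest in Orion Shipping BV, giving 21% + 30% = 51%.
Chain via Oakhollow Foods Inc. → Silverbay Mining NL → Brightpath Energy Co. (R2): 61% × 91% × 56% × 17% = 5.284552% of Halcyon Industries Corp.
Chain via Orion Shipping BV → Pinebrook Holdings Ltd → Bluewater Capital LLC (R2): 51% × 84% × 47% × 23% = 4.631004% of Halcyon Industries Corp.
Aggregating (R3): 5.284552% + 4.631004% = 9.915556%.

9.915556%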